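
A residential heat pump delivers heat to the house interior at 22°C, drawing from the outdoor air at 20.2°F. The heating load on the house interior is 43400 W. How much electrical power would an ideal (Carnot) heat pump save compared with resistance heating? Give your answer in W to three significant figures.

In absolute terms T_C = 266.59 K and T_H = 295.15 K, so ΔT = 28.56 K.
COP_Carnot = T_H/ΔT = 295.15/28.56 = 10.34.
Resistance heating needs Ẇ_res = Q̇_H = 43400 W; the reversible heat pump needs only Ẇ_hp = Q̇_H/COP = 4199 W.
Saving = 43400 − 4199 = 39200 W.

39200 W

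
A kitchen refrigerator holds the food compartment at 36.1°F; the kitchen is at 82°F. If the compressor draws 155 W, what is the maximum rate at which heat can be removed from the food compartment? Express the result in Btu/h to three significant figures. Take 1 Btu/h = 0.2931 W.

In absolute terms T_C = 275.43 K and T_H = 300.93 K, so ΔT = 25.50 K.
COP_Carnot = T_C/ΔT = 275.43/25.50 = 10.80.
Q̇_max = COP_Carnot × Ẇ = 10.80 × 155.0 W = 1674 W = 5712 Btu/h.

5710 Btu/h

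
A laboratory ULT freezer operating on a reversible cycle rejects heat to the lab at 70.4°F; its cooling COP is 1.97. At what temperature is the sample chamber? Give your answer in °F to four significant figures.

-108.1 °F

For a Carnot refrigerator COP_R = T_C/(T_H − T_C), so T_C = COP·T_H/(1 + COP).
With T_H = 294.48 K, T_C = 1.97 × 294.48/2.970 = 195.33 K.
Converting, 195.33 K = -108.07°F.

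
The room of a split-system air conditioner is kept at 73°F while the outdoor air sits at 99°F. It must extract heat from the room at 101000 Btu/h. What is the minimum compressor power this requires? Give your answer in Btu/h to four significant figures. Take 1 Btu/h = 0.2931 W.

In absolute terms T_C = 295.93 K and T_H = 310.37 K, so ΔT = 14.44 K.
COP_Carnot = T_C/ΔT = 295.93/14.44 = 20.49.
Ẇ_min = Q̇/COP_Carnot = 101000/20.49 = 4930 Btu/h.

4930 Btu/h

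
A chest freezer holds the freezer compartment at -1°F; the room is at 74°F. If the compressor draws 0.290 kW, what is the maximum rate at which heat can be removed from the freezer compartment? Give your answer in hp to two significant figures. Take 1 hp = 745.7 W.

In absolute terms T_C = 254.82 K and T_H = 296.48 K, so ΔT = 41.67 K.
COP_Carnot = T_C/ΔT = 254.82/41.67 = 6.116.
Q̇_max = COP_Carnot × Ẇ = 6.116 × 0.2900 kW = 1.774 kW = 2.378 hp.

2.4 hp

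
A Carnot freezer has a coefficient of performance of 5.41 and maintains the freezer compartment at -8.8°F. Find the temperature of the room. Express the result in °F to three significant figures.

74.5 °F

COP_R = T_C/(T_H − T_C) gives T_H − T_C = T_C/COP.
With T_C = 250.48 K, T_H = 250.48 × (1 + 1/5.41) = 296.78 K.
Converting, 296.78 K = 74.54°F.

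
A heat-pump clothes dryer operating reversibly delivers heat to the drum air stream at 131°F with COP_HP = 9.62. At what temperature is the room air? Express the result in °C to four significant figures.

20.89 °C

COP_HP = T_H/(T_H − T_C) gives T_H − T_C = T_H/COP.
With T_H = 328.15 K, T_C = 328.15 × (1 − 1/9.62) = 294.04 K.
Converting, 294.04 K = 20.89°C.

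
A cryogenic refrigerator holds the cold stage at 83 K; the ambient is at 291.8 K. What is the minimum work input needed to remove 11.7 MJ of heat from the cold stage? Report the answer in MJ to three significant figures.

The reservoir spacing is ΔT = 291.8 − 83 = 208.8 K.
The reversible limit is COP_R = T_C/ΔT = 0.3975, so W_min = Q_C/COP = Q_C·ΔT/T_C.
W_min = 11.70 × 208.8/83.00 = 29.43 MJ.

29.4 MJ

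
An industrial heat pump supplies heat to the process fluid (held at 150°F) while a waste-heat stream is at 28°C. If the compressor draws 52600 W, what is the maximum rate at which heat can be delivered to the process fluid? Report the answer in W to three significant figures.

In absolute terms T_C = 301.15 K and T_H = 338.71 K, so ΔT = 37.56 K.
COP_Carnot = T_H/ΔT = 338.71/37.56 = 9.019.
Q̇_max = COP_Carnot × Ẇ = 9.019 × 52600 W = 474400 W.

474000 W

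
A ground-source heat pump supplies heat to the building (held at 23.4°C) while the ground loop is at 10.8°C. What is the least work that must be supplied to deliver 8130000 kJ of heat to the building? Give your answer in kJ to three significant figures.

345000 kJ

In absolute terms T_C = 283.95 K and T_H = 296.55 K, so ΔT = 12.60 K.
The reversible limit is COP_HP = T_H/ΔT = 23.54, so W_min = Q_H/COP = Q_H·ΔT/T_H.
W_min = 8130000 × 12.60/296.55 = 345400 kJ.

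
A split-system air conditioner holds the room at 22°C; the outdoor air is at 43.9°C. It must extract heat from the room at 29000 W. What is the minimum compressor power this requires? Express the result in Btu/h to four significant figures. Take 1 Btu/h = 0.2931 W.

In absolute terms T_C = 295.15 K and T_H = 317.05 K, so ΔT = 21.90 K.
COP_Carnot = T_C/ΔT = 295.15/21.90 = 13.48.
Ẇ_min = Q̇/COP_Carnot = 29000/13.48 = 2152 W = 7341 Btu/h.

7341 Btu/h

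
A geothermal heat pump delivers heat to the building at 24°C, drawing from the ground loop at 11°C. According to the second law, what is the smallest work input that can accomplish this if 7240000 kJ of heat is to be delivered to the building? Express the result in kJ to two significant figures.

320000 kJ

In absolute terms T_C = 284.15 K and T_H = 297.15 K, so ΔT = 13.00 K.
The reversible limit is COP_HP = T_H/ΔT = 22.86, so W_min = Q_H/COP = Q_H·ΔT/T_H.
W_min = 7240000 × 13.00/297.15 = 316700 kJ.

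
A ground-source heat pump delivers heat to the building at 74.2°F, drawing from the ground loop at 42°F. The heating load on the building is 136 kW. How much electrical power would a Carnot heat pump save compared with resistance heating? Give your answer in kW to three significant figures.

128 kW

In absolute terms T_C = 278.71 K and T_H = 296.59 K, so ΔT = 17.89 K.
COP_Carnot = T_H/ΔT = 296.59/17.89 = 16.58.
Resistance heating needs Ẇ_res = Q̇_H = 136.0 kW; the reversible heat pump needs only Ẇ_hp = Q̇_H/COP = 8.203 kW.
Saving = 136.0 − 8.203 = 127.8 kW.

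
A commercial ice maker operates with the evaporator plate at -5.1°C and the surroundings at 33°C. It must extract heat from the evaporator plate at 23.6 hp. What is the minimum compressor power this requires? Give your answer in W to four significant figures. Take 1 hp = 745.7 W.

2501 W

In absolute terms T_C = 268.05 K and T_H = 306.15 K, so ΔT = 38.10 K.
COP_Carnot = T_C/ΔT = 268.05/38.10 = 7.035.
Ẇ_min = Q̇/COP_Carnot = 23.60/7.035 = 3.354 hp = 2501 W.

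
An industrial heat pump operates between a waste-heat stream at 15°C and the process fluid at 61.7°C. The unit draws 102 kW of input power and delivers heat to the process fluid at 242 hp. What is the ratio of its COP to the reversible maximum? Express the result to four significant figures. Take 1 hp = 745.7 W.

Converting, Q̇_H = 242.0 hp = 180.5 kW, so COP_actual = Q̇_H/Ẇ = 180.5/102.0 = 1.769.
In absolute terms T_C = 288.15 K and T_H = 334.85 K, so ΔT = 46.70 K.
COP_Carnot = T_H/ΔT = 334.85/46.70 = 7.170.
η_II = COP_actual/COP_Carnot = 1.769/7.170 = 0.2467.

0.2467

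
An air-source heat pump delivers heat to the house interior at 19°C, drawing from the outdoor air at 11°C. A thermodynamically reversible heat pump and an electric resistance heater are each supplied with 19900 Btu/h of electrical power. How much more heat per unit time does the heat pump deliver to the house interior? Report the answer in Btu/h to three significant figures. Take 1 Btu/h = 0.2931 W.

In absolute terms T_C = 284.15 K and T_H = 292.15 K, so ΔT = 8.000 K.
COP_Carnot = T_H/ΔT = 292.15/8.000 = 36.52.
The heat pump delivers Q̇_H = COP × Ẇ = 726700 Btu/h; the resistance heater delivers Ẇ = 19900 Btu/h.
Extra = (COP − 1)·Ẇ = 706800 Btu/h.

707000 Btu/h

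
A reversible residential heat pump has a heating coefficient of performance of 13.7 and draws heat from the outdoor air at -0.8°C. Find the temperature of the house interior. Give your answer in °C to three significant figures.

COP_HP = T_H/(T_H − T_C) rearranges to T_H = COP·T_C/(COP − 1).
With T_C = 272.35 K, T_H = 13.7 × 272.35/12.70 = 293.79 K.
Converting, 293.79 K = 20.64°C.

20.6 °C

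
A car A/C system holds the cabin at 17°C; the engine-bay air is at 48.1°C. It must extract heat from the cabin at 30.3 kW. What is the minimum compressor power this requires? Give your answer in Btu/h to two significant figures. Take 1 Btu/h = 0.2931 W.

11000 Btu/h

In absolute terms T_C = 290.15 K and T_H = 321.25 K, so ΔT = 31.10 K.
COP_Carnot = T_C/ΔT = 290.15/31.10 = 9.330.
Ẇ_min = Q̇/COP_Carnot = 30.30/9.330 = 3.248 kW = 11080 Btu/h.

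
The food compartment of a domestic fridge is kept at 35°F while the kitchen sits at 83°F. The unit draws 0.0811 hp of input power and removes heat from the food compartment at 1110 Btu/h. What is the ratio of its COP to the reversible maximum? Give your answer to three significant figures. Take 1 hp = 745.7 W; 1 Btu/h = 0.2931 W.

Converting, Q̇_C = 1110 Btu/h = 0.4363 hp, so COP_actual = Q̇_C/Ẇ = 0.4363/0.08110 = 5.380.
In absolute terms T_C = 274.82 K and T_H = 301.48 K, so ΔT = 26.67 K.
COP_Carnot = T_C/ΔT = 274.82/26.67 = 10.31.
η_II = COP_actual/COP_Carnot = 5.380/10.31 = 0.5220.

0.522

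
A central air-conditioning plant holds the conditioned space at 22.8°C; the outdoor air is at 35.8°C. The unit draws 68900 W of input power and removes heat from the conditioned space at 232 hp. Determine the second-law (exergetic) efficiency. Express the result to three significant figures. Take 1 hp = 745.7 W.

0.110

Converting, Q̇_C = 232.0 hp = 173000 W, so COP_actual = Q̇_C/Ẇ = 173000/68900 = 2.511.
In absolute terms T_C = 295.95 K and T_H = 308.95 K, so ΔT = 13.00 K.
COP_Carnot = T_C/ΔT = 295.95/13.00 = 22.77.
η_II = COP_actual/COP_Carnot = 2.511/22.77 = 0.1103.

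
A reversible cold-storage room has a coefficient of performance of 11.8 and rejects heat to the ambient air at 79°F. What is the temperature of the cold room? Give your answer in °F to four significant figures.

36.92 °F

For a Carnot refrigerator COP_R = T_C/(T_H − T_C), so T_C = COP·T_H/(1 + COP).
With T_H = 299.26 K, T_C = 11.8 × 299.26/12.80 = 275.88 K.
Converting, 275.88 K = 36.92°F.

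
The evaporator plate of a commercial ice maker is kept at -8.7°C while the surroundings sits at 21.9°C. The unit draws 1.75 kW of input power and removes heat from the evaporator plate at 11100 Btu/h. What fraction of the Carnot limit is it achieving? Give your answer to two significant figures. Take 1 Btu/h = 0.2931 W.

0.22

Converting, Q̇_C = 11100 Btu/h = 3.253 kW, so COP_actual = Q̇_C/Ẇ = 3.253/1.750 = 1.859.
In absolute terms T_C = 264.45 K and T_H = 295.05 K, so ΔT = 30.60 K.
COP_Carnot = T_C/ΔT = 264.45/30.60 = 8.642.
η_II = COP_actual/COP_Carnot = 1.859/8.642 = 0.2151.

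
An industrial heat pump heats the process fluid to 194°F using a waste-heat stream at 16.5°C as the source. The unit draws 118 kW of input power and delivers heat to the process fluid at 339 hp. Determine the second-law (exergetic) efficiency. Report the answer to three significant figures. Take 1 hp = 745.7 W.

Converting, Q̇_H = 339.0 hp = 252.8 kW, so COP_actual = Q̇_H/Ẇ = 252.8/118.0 = 2.142.
In absolute terms T_C = 289.65 K and T_H = 363.15 K, so ΔT = 73.50 K.
COP_Carnot = T_H/ΔT = 363.15/73.50 = 4.941.
η_II = COP_actual/COP_Carnot = 2.142/4.941 = 0.4336.

0.434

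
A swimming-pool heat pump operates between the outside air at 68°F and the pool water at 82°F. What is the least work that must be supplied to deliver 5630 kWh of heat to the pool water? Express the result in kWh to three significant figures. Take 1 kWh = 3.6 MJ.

In absolute terms T_C = 293.15 K and T_H = 300.93 K, so ΔT = 7.778 K.
The reversible limit is COP_HP = T_H/ΔT = 38.69, so W_min = Q_H/COP = Q_H·ΔT/T_H.
W_min = 5630 × 7.778/300.93 = 145.5 kWh.

146 kWh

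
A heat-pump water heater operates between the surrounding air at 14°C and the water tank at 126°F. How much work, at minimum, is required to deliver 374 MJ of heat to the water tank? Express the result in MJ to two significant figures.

In absolute terms T_C = 287.15 K and T_H = 325.37 K, so ΔT = 38.22 K.
The reversible limit is COP_HP = T_H/ΔT = 8.513, so W_min = Q_H/COP = Q_H·ΔT/T_H.
W_min = 374.0 × 38.22/325.37 = 43.93 MJ.

44 MJ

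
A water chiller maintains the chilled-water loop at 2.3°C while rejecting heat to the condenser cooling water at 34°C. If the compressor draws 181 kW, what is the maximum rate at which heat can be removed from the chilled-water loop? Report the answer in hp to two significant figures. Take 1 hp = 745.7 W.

2100 hp

In absolute terms T_C = 275.45 K and T_H = 307.15 K, so ΔT = 31.70 K.
COP_Carnot = T_C/ΔT = 275.45/31.70 = 8.689.
Q̇_max = COP_Carnot × Ẇ = 8.689 × 181.0 kW = 1573 kW = 2109 hp.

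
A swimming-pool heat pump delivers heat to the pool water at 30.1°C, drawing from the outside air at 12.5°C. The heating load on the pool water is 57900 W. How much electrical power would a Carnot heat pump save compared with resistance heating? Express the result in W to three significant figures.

54500 W

In absolute terms T_C = 285.65 K and T_H = 303.25 K, so ΔT = 17.60 K.
COP_Carnot = T_H/ΔT = 303.25/17.60 = 17.23.
Resistance heating needs Ẇ_res = Q̇_H = 57900 W; the reversible heat pump needs only Ẇ_hp = Q̇_H/COP = 3360 W.
Saving = 57900 − 3360 = 54540 W.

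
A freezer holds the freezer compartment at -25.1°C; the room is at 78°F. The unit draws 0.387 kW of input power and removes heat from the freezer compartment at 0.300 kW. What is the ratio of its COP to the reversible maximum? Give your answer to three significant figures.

COP_actual = Q̇_C/Ẇ = 0.3000/0.3870 = 0.7752.
In absolute terms T_C = 248.05 K and T_H = 298.71 K, so ΔT = 50.66 K.
COP_Carnot = T_C/ΔT = 248.05/50.66 = 4.897.
η_II = COP_actual/COP_Carnot = 0.7752/4.897 = 0.1583.

0.158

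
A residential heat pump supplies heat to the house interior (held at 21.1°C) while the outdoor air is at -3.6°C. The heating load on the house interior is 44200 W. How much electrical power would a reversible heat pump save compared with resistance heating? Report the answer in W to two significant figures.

In absolute terms T_C = 269.55 K and T_H = 294.25 K, so ΔT = 24.70 K.
COP_Carnot = T_H/ΔT = 294.25/24.70 = 11.91.
Resistance heating needs Ẇ_res = Q̇_H = 44200 W; the reversible heat pump needs only Ẇ_hp = Q̇_H/COP = 3710 W.
Saving = 44200 − 3710 = 40490 W.

40000 W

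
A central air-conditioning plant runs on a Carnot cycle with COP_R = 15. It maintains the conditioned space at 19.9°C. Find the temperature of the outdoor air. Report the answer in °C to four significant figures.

COP_R = T_C/(T_H − T_C) gives T_H − T_C = T_C/COP.
With T_C = 293.05 K, T_H = 293.05 × (1 + 1/15) = 312.59 K.
Converting, 312.59 K = 39.44°C.

39.44 °C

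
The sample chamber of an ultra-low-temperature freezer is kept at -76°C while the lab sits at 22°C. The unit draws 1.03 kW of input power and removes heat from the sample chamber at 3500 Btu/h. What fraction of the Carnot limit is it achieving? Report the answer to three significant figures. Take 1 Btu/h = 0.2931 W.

Converting, Q̇_C = 3500 Btu/h = 1.026 kW, so COP_actual = Q̇_C/Ẇ = 1.026/1.030 = 0.9960.
In absolute terms T_C = 197.15 K and T_H = 295.15 K, so ΔT = 98.00 K.
COP_Carnot = T_C/ΔT = 197.15/98.00 = 2.012.
η_II = COP_actual/COP_Carnot = 0.9960/2.012 = 0.4951.

0.495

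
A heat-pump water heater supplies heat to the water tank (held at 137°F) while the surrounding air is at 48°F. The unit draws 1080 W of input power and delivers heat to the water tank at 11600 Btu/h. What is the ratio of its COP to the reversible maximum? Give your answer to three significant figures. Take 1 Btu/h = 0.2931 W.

0.470

Converting, Q̇_H = 11600 Btu/h = 3400 W, so COP_actual = Q̇_H/Ẇ = 3400/1080 = 3.148.
In absolute terms T_C = 282.04 K and T_H = 331.48 K, so ΔT = 49.44 K.
COP_Carnot = T_H/ΔT = 331.48/49.44 = 6.704.
η_II = COP_actual/COP_Carnot = 3.148/6.704 = 0.4696.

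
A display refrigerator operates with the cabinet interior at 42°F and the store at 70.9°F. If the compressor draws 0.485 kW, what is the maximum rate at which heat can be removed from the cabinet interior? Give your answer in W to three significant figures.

In absolute terms T_C = 278.71 K and T_H = 294.76 K, so ΔT = 16.06 K.
COP_Carnot = T_C/ΔT = 278.71/16.06 = 17.36.
Q̇_max = COP_Carnot × Ẇ = 17.36 × 0.4850 kW = 8.419 kW = 8419 W.

8420 W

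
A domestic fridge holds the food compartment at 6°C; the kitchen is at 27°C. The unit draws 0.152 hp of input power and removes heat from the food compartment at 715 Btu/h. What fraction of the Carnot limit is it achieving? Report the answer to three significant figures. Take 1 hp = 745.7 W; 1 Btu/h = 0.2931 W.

Converting, Q̇_C = 715.0 Btu/h = 0.2810 hp, so COP_actual = Q̇_C/Ẇ = 0.2810/0.1520 = 1.849.
In absolute terms T_C = 279.15 K and T_H = 300.15 K, so ΔT = 21.00 K.
COP_Carnot = T_C/ΔT = 279.15/21.00 = 13.29.
η_II = COP_actual/COP_Carnot = 1.849/13.29 = 0.1391.

0.139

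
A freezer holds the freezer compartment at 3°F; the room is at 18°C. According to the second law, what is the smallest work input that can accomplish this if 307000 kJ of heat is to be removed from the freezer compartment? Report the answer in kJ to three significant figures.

40700 kJ

In absolute terms T_C = 257.04 K and T_H = 291.15 K, so ΔT = 34.11 K.
The reversible limit is COP_R = T_C/ΔT = 7.535, so W_min = Q_C/COP = Q_C·ΔT/T_C.
W_min = 307000 × 34.11/257.04 = 40740 kJ.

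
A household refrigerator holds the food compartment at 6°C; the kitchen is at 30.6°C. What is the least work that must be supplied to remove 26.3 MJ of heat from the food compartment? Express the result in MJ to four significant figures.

2.318 MJ

In absolute terms T_C = 279.15 K and T_H = 303.75 K, so ΔT = 24.60 K.
The reversible limit is COP_R = T_C/ΔT = 11.35, so W_min = Q_C/COP = Q_C·ΔT/T_C.
W_min = 26.30 × 24.60/279.15 = 2.318 MJ.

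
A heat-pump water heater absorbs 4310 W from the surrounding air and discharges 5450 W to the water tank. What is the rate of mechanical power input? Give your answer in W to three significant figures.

For a cyclic device the first law requires Q̇_H = Q̇_C + Ẇ.
Ẇ = Q̇_H − Q̇_C = 1140 W.

1140 W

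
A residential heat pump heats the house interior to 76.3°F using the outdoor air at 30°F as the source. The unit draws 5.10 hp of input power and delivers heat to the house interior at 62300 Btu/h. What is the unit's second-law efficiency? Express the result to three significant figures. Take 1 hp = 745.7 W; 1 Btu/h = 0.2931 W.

0.415

Converting, Q̇_H = 62300 Btu/h = 24.49 hp, so COP_actual = Q̇_H/Ẇ = 24.49/5.100 = 4.801.
In absolute terms T_C = 272.04 K and T_H = 297.76 K, so ΔT = 25.72 K.
COP_Carnot = T_H/ΔT = 297.76/25.72 = 11.58.
η_II = COP_actual/COP_Carnot = 4.801/11.58 = 0.4148.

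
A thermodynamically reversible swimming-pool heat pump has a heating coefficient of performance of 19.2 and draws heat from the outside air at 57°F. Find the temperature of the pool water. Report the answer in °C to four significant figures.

29.66 °C

COP_HP = T_H/(T_H − T_C) rearranges to T_H = COP·T_C/(COP − 1).
With T_C = 287.04 K, T_H = 19.2 × 287.04/18.20 = 302.81 K.
Converting, 302.81 K = 29.66°C.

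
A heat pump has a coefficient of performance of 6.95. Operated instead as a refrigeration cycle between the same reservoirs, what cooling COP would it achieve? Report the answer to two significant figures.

Since Q_H = Q_C + W for any cycle, COP_R = Q_C/W = Q_H/W − 1.
COP_R = 6.95 − 1 = 5.95.

6.0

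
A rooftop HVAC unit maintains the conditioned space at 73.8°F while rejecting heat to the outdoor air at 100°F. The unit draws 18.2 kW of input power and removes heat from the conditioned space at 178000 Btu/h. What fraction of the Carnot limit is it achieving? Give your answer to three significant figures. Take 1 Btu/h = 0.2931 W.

Converting, Q̇_C = 178000 Btu/h = 52.17 kW, so COP_actual = Q̇_C/Ẇ = 52.17/18.20 = 2.867.
In absolute terms T_C = 296.37 K and T_H = 310.93 K, so ΔT = 14.56 K.
COP_Carnot = T_C/ΔT = 296.37/14.56 = 20.36.
η_II = COP_actual/COP_Carnot = 2.867/20.36 = 0.1408.

0.141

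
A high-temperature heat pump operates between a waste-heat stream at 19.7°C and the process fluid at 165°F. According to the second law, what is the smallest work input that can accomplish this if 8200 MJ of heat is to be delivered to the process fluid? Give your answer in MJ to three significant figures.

In absolute terms T_C = 292.85 K and T_H = 347.04 K, so ΔT = 54.19 K.
The reversible limit is COP_HP = T_H/ΔT = 6.404, so W_min = Q_H/COP = Q_H·ΔT/T_H.
W_min = 8200 × 54.19/347.04 = 1280 MJ.

1280 MJ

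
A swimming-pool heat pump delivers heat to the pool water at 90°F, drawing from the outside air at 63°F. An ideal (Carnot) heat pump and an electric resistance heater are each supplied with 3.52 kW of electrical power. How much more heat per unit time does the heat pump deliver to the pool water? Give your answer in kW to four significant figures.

In absolute terms T_C = 290.37 K and T_H = 305.37 K, so ΔT = 15.00 K.
COP_Carnot = T_H/ΔT = 305.37/15.00 = 20.36.
The heat pump delivers Q̇_H = COP × Ẇ = 71.66 kW; the resistance heater delivers Ẇ = 3.520 kW.
Extra = (COP − 1)·Ẇ = 68.14 kW.

68.14 kW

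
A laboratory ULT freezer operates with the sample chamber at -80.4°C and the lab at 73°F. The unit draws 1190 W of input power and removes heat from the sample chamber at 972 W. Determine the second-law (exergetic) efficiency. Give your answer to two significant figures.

COP_actual = Q̇_C/Ẇ = 972.0/1190 = 0.8168.
In absolute terms T_C = 192.75 K and T_H = 295.93 K, so ΔT = 103.2 K.
COP_Carnot = T_C/ΔT = 192.75/103.2 = 1.868.
η_II = COP_actual/COP_Carnot = 0.8168/1.868 = 0.4372.

0.44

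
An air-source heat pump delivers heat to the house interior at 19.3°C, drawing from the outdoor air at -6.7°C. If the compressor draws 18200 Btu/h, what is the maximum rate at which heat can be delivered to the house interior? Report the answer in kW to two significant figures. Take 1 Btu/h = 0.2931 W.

In absolute terms T_C = 266.45 K and T_H = 292.45 K, so ΔT = 26.00 K.
COP_Carnot = T_H/ΔT = 292.45/26.00 = 11.25.
Q̇_max = COP_Carnot × Ẇ = 11.25 × 18200 Btu/h = 204700 Btu/h = 60.00 kW.

60 kW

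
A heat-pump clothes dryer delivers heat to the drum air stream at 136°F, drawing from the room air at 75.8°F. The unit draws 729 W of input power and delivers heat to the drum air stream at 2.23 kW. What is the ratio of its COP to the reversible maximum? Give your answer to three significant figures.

0.309

Converting, Q̇_H = 2.230 kW = 2230 W, so COP_actual = Q̇_H/Ẇ = 2230/729.0 = 3.059.
In absolute terms T_C = 297.48 K and T_H = 330.93 K, so ΔT = 33.44 K.
COP_Carnot = T_H/ΔT = 330.93/33.44 = 9.895.
η_II = COP_actual/COP_Carnot = 3.059/9.895 = 0.3091.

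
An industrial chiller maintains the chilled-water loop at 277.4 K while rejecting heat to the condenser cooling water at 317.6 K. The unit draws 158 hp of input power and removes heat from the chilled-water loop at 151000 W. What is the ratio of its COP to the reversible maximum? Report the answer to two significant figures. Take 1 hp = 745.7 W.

0.19

Converting, Q̇_C = 151000 W = 202.5 hp, so COP_actual = Q̇_C/Ẇ = 202.5/158.0 = 1.282.
The reservoir spacing is ΔT = 317.6 − 277.4 = 40.20 K.
COP_Carnot = T_C/ΔT = 277.40/40.20 = 6.900.
η_II = COP_actual/COP_Carnot = 1.282/6.900 = 0.1857.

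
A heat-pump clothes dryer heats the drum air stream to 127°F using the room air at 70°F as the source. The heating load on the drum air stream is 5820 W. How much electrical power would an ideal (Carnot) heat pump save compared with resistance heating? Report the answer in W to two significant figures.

5300 W

In absolute terms T_C = 294.26 K and T_H = 325.93 K, so ΔT = 31.67 K.
COP_Carnot = T_H/ΔT = 325.93/31.67 = 10.29.
Resistance heating needs Ẇ_res = Q̇_H = 5820 W; the reversible heat pump needs only Ẇ_hp = Q̇_H/COP = 565.5 W.
Saving = 5820 − 565.5 = 5255 W.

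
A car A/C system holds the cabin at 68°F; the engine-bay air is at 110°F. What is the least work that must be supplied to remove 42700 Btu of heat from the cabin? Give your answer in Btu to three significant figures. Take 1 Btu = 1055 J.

In absolute terms T_C = 293.15 K and T_H = 316.48 K, so ΔT = 23.33 K.
The reversible limit is COP_R = T_C/ΔT = 12.56, so W_min = Q_C/COP = Q_C·ΔT/T_C.
W_min = 42700 × 23.33/293.15 = 3399 Btu.

3400 Btu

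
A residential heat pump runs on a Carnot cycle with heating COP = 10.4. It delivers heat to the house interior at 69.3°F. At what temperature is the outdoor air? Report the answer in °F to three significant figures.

18.4 °F

COP_HP = T_H/(T_H − T_C) gives T_H − T_C = T_H/COP.
With T_H = 293.87 K, T_C = 293.87 × (1 − 1/10.4) = 265.62 K.
Converting, 265.62 K = 18.44°F.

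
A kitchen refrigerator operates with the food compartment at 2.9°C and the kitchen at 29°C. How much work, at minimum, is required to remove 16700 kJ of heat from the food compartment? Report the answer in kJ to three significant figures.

In absolute terms T_C = 276.05 K and T_H = 302.15 K, so ΔT = 26.10 K.
The reversible limit is COP_R = T_C/ΔT = 10.58, so W_min = Q_C/COP = Q_C·ΔT/T_C.
W_min = 16700 × 26.10/276.05 = 1579 kJ.

1580 kJ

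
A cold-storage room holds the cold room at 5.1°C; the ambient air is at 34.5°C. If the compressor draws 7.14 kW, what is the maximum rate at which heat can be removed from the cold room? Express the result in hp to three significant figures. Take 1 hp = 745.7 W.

90.6 hp

In absolute terms T_C = 278.25 K and T_H = 307.65 K, so ΔT = 29.40 K.
COP_Carnot = T_C/ΔT = 278.25/29.40 = 9.464.
Q̇_max = COP_Carnot × Ẇ = 9.464 × 7.140 kW = 67.58 kW = 90.62 hp.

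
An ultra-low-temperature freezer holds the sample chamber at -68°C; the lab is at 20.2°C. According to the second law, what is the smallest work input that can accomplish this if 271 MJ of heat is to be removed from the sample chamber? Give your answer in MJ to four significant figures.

In absolute terms T_C = 205.15 K and T_H = 293.35 K, so ΔT = 88.20 K.
The reversible limit is COP_R = T_C/ΔT = 2.326, so W_min = Q_C/COP = Q_C·ΔT/T_C.
W_min = 271.0 × 88.20/205.15 = 116.5 MJ.

116.5 MJ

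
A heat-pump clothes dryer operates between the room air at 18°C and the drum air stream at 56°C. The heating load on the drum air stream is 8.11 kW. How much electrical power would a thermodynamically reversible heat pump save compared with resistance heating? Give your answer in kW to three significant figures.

In absolute terms T_C = 291.15 K and T_H = 329.15 K, so ΔT = 38.00 K.
COP_Carnot = T_H/ΔT = 329.15/38.00 = 8.662.
Resistance heating needs Ẇ_res = Q̇_H = 8.110 kW; the reversible heat pump needs only Ẇ_hp = Q̇_H/COP = 0.9363 kW.
Saving = 8.110 − 0.9363 = 7.174 kW.

7.17 kW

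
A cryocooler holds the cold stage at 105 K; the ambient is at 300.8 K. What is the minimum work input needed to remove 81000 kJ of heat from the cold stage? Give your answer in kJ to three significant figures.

151000 kJ

The reservoir spacing is ΔT = 300.8 − 105 = 195.8 K.
The reversible limit is COP_R = T_C/ΔT = 0.5363, so W_min = Q_C/COP = Q_C·ΔT/T_C.
W_min = 81000 × 195.8/105.00 = 151000 kJ.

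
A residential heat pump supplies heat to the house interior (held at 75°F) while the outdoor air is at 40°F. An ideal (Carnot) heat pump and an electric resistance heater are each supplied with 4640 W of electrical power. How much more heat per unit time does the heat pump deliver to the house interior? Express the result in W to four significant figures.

In absolute terms T_C = 277.59 K and T_H = 297.04 K, so ΔT = 19.44 K.
COP_Carnot = T_H/ΔT = 297.04/19.44 = 15.28.
The heat pump delivers Q̇_H = COP × Ẇ = 70880 W; the resistance heater delivers Ẇ = 4640 W.
Extra = (COP − 1)·Ẇ = 66240 W.

66240 W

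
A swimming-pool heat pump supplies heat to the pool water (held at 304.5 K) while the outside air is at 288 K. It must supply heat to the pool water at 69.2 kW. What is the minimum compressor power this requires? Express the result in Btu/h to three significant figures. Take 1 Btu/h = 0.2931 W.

12800 Btu/h

The reservoir spacing is ΔT = 304.5 − 288 = 16.50 K.
COP_Carnot = T_H/ΔT = 304.50/16.50 = 18.45.
Ẇ_min = Q̇/COP_Carnot = 69.20/18.45 = 3.750 kW = 12790 Btu/h.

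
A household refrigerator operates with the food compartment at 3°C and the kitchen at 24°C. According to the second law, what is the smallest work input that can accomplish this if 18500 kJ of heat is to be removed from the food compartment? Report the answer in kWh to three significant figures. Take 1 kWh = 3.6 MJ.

0.391 kWh

In absolute terms T_C = 276.15 K and T_H = 297.15 K, so ΔT = 21.00 K.
The reversible limit is COP_R = T_C/ΔT = 13.15, so W_min = Q_C/COP = Q_C·ΔT/T_C.
W_min = 18500 × 21.00/276.15 = 1407 kJ = 0.3908 kWh.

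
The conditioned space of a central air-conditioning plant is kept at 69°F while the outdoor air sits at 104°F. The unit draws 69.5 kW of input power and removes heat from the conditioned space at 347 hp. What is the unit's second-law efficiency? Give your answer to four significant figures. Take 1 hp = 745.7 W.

Converting, Q̇_C = 347.0 hp = 258.8 kW, so COP_actual = Q̇_C/Ẇ = 258.8/69.50 = 3.723.
In absolute terms T_C = 293.71 K and T_H = 313.15 K, so ΔT = 19.44 K.
COP_Carnot = T_C/ΔT = 293.71/19.44 = 15.10.
η_II = COP_actual/COP_Carnot = 3.723/15.10 = 0.2465.

0.2465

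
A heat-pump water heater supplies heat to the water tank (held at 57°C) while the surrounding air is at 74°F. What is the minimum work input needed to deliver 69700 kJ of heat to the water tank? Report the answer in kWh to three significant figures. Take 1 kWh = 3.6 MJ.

1.97 kWh

In absolute terms T_C = 296.48 K and T_H = 330.15 K, so ΔT = 33.67 K.
The reversible limit is COP_HP = T_H/ΔT = 9.806, so W_min = Q_H/COP = Q_H·ΔT/T_H.
W_min = 69700 × 33.67/330.15 = 7108 kJ = 1.974 kWh.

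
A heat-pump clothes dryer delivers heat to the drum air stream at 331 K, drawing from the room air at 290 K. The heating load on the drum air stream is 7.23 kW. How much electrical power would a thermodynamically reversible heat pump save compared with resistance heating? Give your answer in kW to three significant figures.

The reservoir spacing is ΔT = 331 − 290 = 41.00 K.
COP_Carnot = T_H/ΔT = 331.00/41.00 = 8.073.
Resistance heating needs Ẇ_res = Q̇_H = 7.230 kW; the reversible heat pump needs only Ẇ_hp = Q̇_H/COP = 0.8956 kW.
Saving = 7.230 − 0.8956 = 6.334 kW.

6.33 kW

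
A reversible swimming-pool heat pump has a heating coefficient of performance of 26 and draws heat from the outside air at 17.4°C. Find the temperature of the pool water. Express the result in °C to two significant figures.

29 °C

COP_HP = T_H/(T_H − T_C) rearranges to T_H = COP·T_C/(COP − 1).
With T_C = 290.55 K, T_H = 26 × 290.55/25.00 = 302.17 K.
Converting, 302.17 K = 29.02°C.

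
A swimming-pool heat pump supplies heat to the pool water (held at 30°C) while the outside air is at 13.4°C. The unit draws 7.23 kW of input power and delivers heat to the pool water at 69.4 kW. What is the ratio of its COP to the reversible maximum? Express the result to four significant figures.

0.5256

COP_actual = Q̇_H/Ẇ = 69.40/7.230 = 9.599.
In absolute terms T_C = 286.55 K and T_H = 303.15 K, so ΔT = 16.60 K.
COP_Carnot = T_H/ΔT = 303.15/16.60 = 18.26.
η_II = COP_actual/COP_Carnot = 9.599/18.26 = 0.5256.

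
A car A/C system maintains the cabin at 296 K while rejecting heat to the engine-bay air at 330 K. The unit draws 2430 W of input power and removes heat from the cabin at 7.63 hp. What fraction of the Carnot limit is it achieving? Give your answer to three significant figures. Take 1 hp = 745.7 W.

0.269

Converting, Q̇_C = 7.630 hp = 5690 W, so COP_actual = Q̇_C/Ẇ = 5690/2430 = 2.341.
The reservoir spacing is ΔT = 330 − 296 = 34.00 K.
COP_Carnot = T_C/ΔT = 296.00/34.00 = 8.706.
η_II = COP_actual/COP_Carnot = 2.341/8.706 = 0.2689.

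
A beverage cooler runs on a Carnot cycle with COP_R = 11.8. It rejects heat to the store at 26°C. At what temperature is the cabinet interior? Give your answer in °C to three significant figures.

2.63 °C

For a Carnot refrigerator COP_R = T_C/(T_H − T_C), so T_C = COP·T_H/(1 + COP).
With T_H = 299.15 K, T_C = 11.8 × 299.15/12.80 = 275.78 K.
Converting, 275.78 K = 2.63°C.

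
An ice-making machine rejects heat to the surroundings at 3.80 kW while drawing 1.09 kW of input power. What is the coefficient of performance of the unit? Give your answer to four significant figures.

2.486

The first law gives Q̇_H = Q̇_C + Ẇ, so the three rates are Q̇_C = 2.710, Q̇_H = 3.800, Ẇ = 1.090 kW.
COP_R = Q̇_C/Ẇ = 2.710/1.090 = 2.486.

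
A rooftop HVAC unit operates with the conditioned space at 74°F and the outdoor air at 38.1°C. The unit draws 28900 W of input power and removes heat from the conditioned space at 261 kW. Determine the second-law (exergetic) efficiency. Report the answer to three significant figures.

0.450

Converting, Q̇_C = 261.0 kW = 261000 W, so COP_actual = Q̇_C/Ẇ = 261000/28900 = 9.031.
In absolute terms T_C = 296.48 K and T_H = 311.25 K, so ΔT = 14.77 K.
COP_Carnot = T_C/ΔT = 296.48/14.77 = 20.08.
η_II = COP_actual/COP_Carnot = 9.031/20.08 = 0.4498.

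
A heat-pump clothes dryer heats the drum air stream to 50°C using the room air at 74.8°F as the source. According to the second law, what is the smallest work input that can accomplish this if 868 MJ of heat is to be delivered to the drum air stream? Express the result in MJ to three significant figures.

In absolute terms T_C = 296.93 K and T_H = 323.15 K, so ΔT = 26.22 K.
The reversible limit is COP_HP = T_H/ΔT = 12.32, so W_min = Q_H/COP = Q_H·ΔT/T_H.
W_min = 868.0 × 26.22/323.15 = 70.43 MJ.

70.4 MJ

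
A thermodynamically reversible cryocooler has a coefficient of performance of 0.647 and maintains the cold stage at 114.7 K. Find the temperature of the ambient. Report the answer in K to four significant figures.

292.0 K

COP_R = T_C/(T_H − T_C) gives T_H − T_C = T_C/COP.
With T_C = 114.70 K, T_H = 114.70 × (1 + 1/0.647) = 291.98 K.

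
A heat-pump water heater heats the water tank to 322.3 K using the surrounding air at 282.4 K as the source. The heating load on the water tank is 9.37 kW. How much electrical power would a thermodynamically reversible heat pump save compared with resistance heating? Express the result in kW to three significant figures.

The reservoir spacing is ΔT = 322.3 − 282.4 = 39.90 K.
COP_Carnot = T_H/ΔT = 322.30/39.90 = 8.078.
Resistance heating needs Ẇ_res = Q̇_H = 9.370 kW; the reversible heat pump needs only Ẇ_hp = Q̇_H/COP = 1.160 kW.
Saving = 9.370 − 1.160 = 8.210 kW.

8.21 kW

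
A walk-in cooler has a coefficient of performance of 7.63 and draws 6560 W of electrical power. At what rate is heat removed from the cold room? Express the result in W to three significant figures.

Q̇_C = COP × Ẇ = 7.63 × 6560 = 50050 W.

50100 W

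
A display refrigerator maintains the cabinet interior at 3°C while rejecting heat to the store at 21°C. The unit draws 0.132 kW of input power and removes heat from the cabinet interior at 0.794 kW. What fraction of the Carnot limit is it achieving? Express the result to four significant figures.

0.3921

COP_actual = Q̇_C/Ẇ = 0.7940/0.1320 = 6.015.
In absolute terms T_C = 276.15 K and T_H = 294.15 K, so ΔT = 18.00 K.
COP_Carnot = T_C/ΔT = 276.15/18.00 = 15.34.
η_II = COP_actual/COP_Carnot = 6.015/15.34 = 0.3921.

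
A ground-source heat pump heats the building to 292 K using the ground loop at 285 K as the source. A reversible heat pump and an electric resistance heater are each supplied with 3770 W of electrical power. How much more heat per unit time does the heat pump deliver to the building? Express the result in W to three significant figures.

The reservoir spacing is ΔT = 292 − 285 = 7.000 K.
COP_Carnot = T_H/ΔT = 292.00/7.000 = 41.71.
The heat pump delivers Q̇_H = COP × Ẇ = 157300 W; the resistance heater delivers Ẇ = 3770 W.
Extra = (COP − 1)·Ẇ = 153500 W.

153000 W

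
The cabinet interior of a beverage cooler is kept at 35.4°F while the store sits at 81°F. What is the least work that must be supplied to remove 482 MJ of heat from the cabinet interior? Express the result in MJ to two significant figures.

44 MJ

In absolute terms T_C = 275.04 K and T_H = 300.37 K, so ΔT = 25.33 K.
The reversible limit is COP_R = T_C/ΔT = 10.86, so W_min = Q_C/COP = Q_C·ΔT/T_C.
W_min = 482.0 × 25.33/275.04 = 44.40 MJ.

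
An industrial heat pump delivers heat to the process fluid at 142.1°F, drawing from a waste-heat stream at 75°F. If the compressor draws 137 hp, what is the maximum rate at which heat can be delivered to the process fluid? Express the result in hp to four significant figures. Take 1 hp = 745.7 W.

In absolute terms T_C = 297.04 K and T_H = 334.32 K, so ΔT = 37.28 K.
COP_Carnot = T_H/ΔT = 334.32/37.28 = 8.968.
Q̇_max = COP_Carnot × Ẇ = 8.968 × 137.0 hp = 1229 hp.

1229 hp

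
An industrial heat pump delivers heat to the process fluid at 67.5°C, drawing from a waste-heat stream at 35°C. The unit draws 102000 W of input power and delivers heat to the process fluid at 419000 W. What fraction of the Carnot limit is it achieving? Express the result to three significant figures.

COP_actual = Q̇_H/Ẇ = 419000/102000 = 4.108.
In absolute terms T_C = 308.15 K and T_H = 340.65 K, so ΔT = 32.50 K.
COP_Carnot = T_H/ΔT = 340.65/32.50 = 10.48.
η_II = COP_actual/COP_Carnot = 4.108/10.48 = 0.3919.

0.392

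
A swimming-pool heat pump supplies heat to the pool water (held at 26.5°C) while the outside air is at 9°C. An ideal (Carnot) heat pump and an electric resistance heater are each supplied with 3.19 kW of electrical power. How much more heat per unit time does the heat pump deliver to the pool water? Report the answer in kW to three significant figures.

In absolute terms T_C = 282.15 K and T_H = 299.65 K, so ΔT = 17.50 K.
COP_Carnot = T_H/ΔT = 299.65/17.50 = 17.12.
The heat pump delivers Q̇_H = COP × Ẇ = 54.62 kW; the resistance heater delivers Ẇ = 3.190 kW.
Extra = (COP − 1)·Ẇ = 51.43 kW.

51.4 kW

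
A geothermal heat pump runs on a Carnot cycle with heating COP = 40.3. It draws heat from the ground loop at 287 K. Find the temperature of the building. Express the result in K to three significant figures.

294 K

COP_HP = T_H/(T_H − T_C) rearranges to T_H = COP·T_C/(COP − 1).
With T_C = 287.00 K, T_H = 40.3 × 287.00/39.30 = 294.30 K.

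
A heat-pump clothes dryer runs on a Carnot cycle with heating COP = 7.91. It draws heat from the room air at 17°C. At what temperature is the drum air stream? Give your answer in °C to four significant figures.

COP_HP = T_H/(T_H − T_C) rearranges to T_H = COP·T_C/(COP − 1).
With T_C = 290.15 K, T_H = 7.91 × 290.15/6.910 = 332.14 K.
Converting, 332.14 K = 58.99°C.

58.99 °C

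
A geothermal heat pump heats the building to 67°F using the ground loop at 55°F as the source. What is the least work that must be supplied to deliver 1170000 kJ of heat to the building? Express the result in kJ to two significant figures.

27000 kJ

In absolute terms T_C = 285.93 K and T_H = 292.59 K, so ΔT = 6.667 K.
The reversible limit is COP_HP = T_H/ΔT = 43.89, so W_min = Q_H/COP = Q_H·ΔT/T_H.
W_min = 1170000 × 6.667/292.59 = 26660 kJ.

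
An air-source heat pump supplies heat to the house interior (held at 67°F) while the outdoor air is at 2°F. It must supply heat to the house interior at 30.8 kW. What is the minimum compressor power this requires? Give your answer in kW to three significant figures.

In absolute terms T_C = 256.48 K and T_H = 292.59 K, so ΔT = 36.11 K.
COP_Carnot = T_H/ΔT = 292.59/36.11 = 8.103.
Ẇ_min = Q̇/COP_Carnot = 30.80/8.103 = 3.801 kW.

3.80 kW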